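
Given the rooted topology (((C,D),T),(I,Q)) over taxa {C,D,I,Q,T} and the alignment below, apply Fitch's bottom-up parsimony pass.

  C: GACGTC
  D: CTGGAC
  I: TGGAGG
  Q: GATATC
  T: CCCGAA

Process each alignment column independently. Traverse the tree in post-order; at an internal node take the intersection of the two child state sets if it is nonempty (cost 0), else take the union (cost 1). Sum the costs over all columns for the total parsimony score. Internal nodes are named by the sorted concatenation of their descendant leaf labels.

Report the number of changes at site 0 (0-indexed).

3

CD@0: {G} ∪ {C} = {C,G} (union, +1)
CDT@0: {C,G} ∩ {C} = {C} (intersection, +0)
IQ@0: {T} ∪ {G} = {G,T} (union, +1)
CDIQT@0: {C} ∪ {G,T} = {C,G,T} (union, +1)
CD@1: {A} ∪ {T} = {A,T} (union, +1)
CDT@1: {A,T} ∪ {C} = {A,C,T} (union, +1)
IQ@1: {G} ∪ {A} = {A,G} (union, +1)
CDIQT@1: {A,C,T} ∩ {A,G} = {A} (intersection, +0)
CD@2: {C} ∪ {G} = {C,G} (union, +1)
CDT@2: {C,G} ∩ {C} = {C} (intersection, +0)
IQ@2: {G} ∪ {T} = {G,T} (union, +1)
CDIQT@2: {C} ∪ {G,T} = {C,G,T} (union, +1)
CD@3: {G} ∩ {G} = {G} (intersection, +0)
CDT@3: {G} ∩ {G} = {G} (intersection, +0)
IQ@3: {A} ∩ {A} = {A} (intersection, +0)
CDIQT@3: {G} ∪ {A} = {A,G} (union, +1)
CD@4: {T} ∪ {A} = {A,T} (union, +1)
CDT@4: {A,T} ∩ {A} = {A} (intersection, +0)
IQ@4: {G} ∪ {T} = {G,T} (union, +1)
CDIQT@4: {A} ∪ {G,T} = {A,G,T} (union, +1)
CD@5: {C} ∩ {C} = {C} (intersection, +0)
CDT@5: {C} ∪ {A} = {A,C} (union, +1)
IQ@5: {G} ∪ {C} = {C,G} (union, +1)
CDIQT@5: {A,C} ∩ {C,G} = {C} (intersection, +0)
per-site changes: [3, 3, 3, 1, 3, 2]; total = 15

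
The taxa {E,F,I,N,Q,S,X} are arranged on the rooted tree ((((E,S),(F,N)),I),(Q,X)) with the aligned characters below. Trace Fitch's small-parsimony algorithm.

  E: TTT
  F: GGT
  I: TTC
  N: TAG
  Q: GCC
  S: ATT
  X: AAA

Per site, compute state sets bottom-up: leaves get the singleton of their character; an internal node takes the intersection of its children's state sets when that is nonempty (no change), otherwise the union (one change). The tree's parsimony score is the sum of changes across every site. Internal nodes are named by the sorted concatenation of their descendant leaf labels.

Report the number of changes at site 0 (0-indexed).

[col 0] ES: children E:{T}, S:{A} ∪→ {A,T}; cost 1
[col 0] FN: children F:{G}, N:{T} ∪→ {G,T}; cost 1
[col 0] EFNS: children ES:{A,T}, FN:{G,T} ∩→ {T}; cost 0
[col 0] EFINS: children EFNS:{T}, I:{T} ∩→ {T}; cost 0
[col 0] QX: children Q:{G}, X:{A} ∪→ {A,G}; cost 1
[col 0] EFINQSX: children EFINS:{T}, QX:{A,G} ∪→ {A,G,T}; cost 1
[col 1] ES: children E:{T}, S:{T} ∩→ {T}; cost 0
[col 1] FN: children F:{G}, N:{A} ∪→ {A,G}; cost 1
[col 1] EFNS: children ES:{T}, FN:{A,G} ∪→ {A,G,T}; cost 1
[col 1] EFINS: children EFNS:{A,G,T}, I:{T} ∩→ {T}; cost 0
[col 1] QX: children Q:{C}, X:{A} ∪→ {A,C}; cost 1
[col 1] EFINQSX: children EFINS:{T}, QX:{A,C} ∪→ {A,C,T}; cost 1
[col 2] ES: children E:{T}, S:{T} ∩→ {T}; cost 0
[col 2] FN: children F:{T}, N:{G} ∪→ {G,T}; cost 1
[col 2] EFNS: children ES:{T}, FN:{G,T} ∩→ {T}; cost 0
[col 2] EFINS: children EFNS:{T}, I:{C} ∪→ {C,T}; cost 1
[col 2] QX: children Q:{C}, X:{A} ∪→ {A,C}; cost 1
[col 2] EFINQSX: children EFINS:{C,T}, QX:{A,C} ∩→ {C}; cost 0
per-site changes: [4, 4, 3]; total = 11

4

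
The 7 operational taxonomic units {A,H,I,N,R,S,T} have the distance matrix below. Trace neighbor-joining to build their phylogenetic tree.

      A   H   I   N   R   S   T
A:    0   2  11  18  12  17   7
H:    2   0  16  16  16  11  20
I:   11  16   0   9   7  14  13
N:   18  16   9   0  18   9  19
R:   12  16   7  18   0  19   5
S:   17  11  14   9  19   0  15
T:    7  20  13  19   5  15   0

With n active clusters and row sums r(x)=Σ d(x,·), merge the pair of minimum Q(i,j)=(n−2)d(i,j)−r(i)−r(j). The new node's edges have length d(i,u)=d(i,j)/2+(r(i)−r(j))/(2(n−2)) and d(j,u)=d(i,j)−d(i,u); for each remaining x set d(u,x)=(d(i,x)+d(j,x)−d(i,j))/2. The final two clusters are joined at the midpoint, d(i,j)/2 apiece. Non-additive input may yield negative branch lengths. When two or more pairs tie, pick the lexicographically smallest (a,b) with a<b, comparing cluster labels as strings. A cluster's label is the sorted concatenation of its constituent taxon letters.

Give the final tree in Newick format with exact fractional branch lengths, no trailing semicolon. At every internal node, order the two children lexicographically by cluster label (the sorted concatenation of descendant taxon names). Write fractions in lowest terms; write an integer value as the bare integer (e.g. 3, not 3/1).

1. join A+H (d=2, Q=-138) ⇒ AH; edges |A|=-2/5, |H|=12/5
  updated: d(AH,I)=25/2, d(AH,N)=16, d(AH,R)=13, d(AH,S)=13, d(AH,T)=25/2
2. join R+T (d=5, Q=-213/2) ⇒ RT; edges |R|=35/16, |T|=45/16
  updated: d(AH,RT)=41/4, d(I,RT)=15/2, d(N,RT)=16, d(RT,S)=29/2
3. join N+S (d=9, Q=-147/2) ⇒ NS; edges |N|=53/12, |S|=55/12
  updated: d(AH,NS)=10, d(I,NS)=7, d(NS,RT)=43/4
4. join AH+RT (d=41/4, Q=-163/4) ⇒ AHRT; edges |AH|=99/16, |RT|=65/16
  updated: d(AHRT,I)=39/8, d(AHRT,NS)=21/4
5. join AHRT+I (d=39/8, Q=-137/8) ⇒ AHIRT; edges |AHRT|=25/16, |I|=53/16
  updated: d(AHIRT,NS)=59/16
6. join AHIRT+NS (d=59/16) ⇒ AHINRST; edges |AHIRT|=59/32, |NS|=59/32
final tree: ((((A:-2/5,H:12/5):99/16,(R:35/16,T:45/16):65/16):25/16,I:53/16):59/32,(N:53/12,S:55/12):59/32)
total length: 557/16

((((A:-2/5,H:12/5):99/16,(R:35/16,T:45/16):65/16):25/16,I:53/16):59/32,(N:53/12,S:55/12):59/32)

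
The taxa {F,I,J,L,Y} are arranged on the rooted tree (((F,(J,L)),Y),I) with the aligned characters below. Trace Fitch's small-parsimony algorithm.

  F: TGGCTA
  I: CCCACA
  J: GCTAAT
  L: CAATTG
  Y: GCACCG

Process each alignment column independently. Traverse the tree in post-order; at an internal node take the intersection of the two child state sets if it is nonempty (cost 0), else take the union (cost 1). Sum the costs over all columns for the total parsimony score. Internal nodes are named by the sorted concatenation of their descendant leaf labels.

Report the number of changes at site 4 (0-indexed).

2

site 0, node JL: J={G} ∪ L={C} → {C,G} (+1)
site 0, node FJL: F={T} ∪ JL={C,G} → {C,G,T} (+1)
site 0, node FJLY: FJL={C,G,T} ∩ Y={G} → {G} (+0)
site 0, node FIJLY: FJLY={G} ∪ I={C} → {C,G} (+1)
site 1, node JL: J={C} ∪ L={A} → {A,C} (+1)
site 1, node FJL: F={G} ∪ JL={A,C} → {A,C,G} (+1)
site 1, node FJLY: FJL={A,C,G} ∩ Y={C} → {C} (+0)
site 1, node FIJLY: FJLY={C} ∩ I={C} → {C} (+0)
site 2, node JL: J={T} ∪ L={A} → {A,T} (+1)
site 2, node FJL: F={G} ∪ JL={A,T} → {A,G,T} (+1)
site 2, node FJLY: FJL={A,G,T} ∩ Y={A} → {A} (+0)
site 2, node FIJLY: FJLY={A} ∪ I={C} → {A,C} (+1)
site 3, node JL: J={A} ∪ L={T} → {A,T} (+1)
site 3, node FJL: F={C} ∪ JL={A,T} → {A,C,T} (+1)
site 3, node FJLY: FJL={A,C,T} ∩ Y={C} → {C} (+0)
site 3, node FIJLY: FJLY={C} ∪ I={A} → {A,C} (+1)
site 4, node JL: J={A} ∪ L={T} → {A,T} (+1)
site 4, node FJL: F={T} ∩ JL={A,T} → {T} (+0)
site 4, node FJLY: FJL={T} ∪ Y={C} → {C,T} (+1)
site 4, node FIJLY: FJLY={C,T} ∩ I={C} → {C} (+0)
site 5, node JL: J={T} ∪ L={G} → {G,T} (+1)
site 5, node FJL: F={A} ∪ JL={G,T} → {A,G,T} (+1)
site 5, node FJLY: FJL={A,G,T} ∩ Y={G} → {G} (+0)
site 5, node FIJLY: FJLY={G} ∪ I={A} → {A,G} (+1)
per-site changes: [3, 2, 3, 3, 2, 3]; total = 16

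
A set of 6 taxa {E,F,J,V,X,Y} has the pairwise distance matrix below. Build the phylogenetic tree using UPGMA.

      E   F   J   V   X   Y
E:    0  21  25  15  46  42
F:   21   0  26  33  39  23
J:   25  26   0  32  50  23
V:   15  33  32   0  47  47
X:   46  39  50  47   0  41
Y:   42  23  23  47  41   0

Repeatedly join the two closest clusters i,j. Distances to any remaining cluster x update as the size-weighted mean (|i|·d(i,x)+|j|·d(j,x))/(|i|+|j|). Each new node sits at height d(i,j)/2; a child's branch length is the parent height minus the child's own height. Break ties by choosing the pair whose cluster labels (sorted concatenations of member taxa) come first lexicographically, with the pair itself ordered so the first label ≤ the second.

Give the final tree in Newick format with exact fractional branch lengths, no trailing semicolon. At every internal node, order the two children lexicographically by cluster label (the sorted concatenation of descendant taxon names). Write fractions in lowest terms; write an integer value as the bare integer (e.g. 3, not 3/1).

(((E:15/2,V:15/2):55/6,((F:23/2,Y:23/2):3/4,J:49/4):53/12):169/30,X:223/10)

step 1: merge (E,V) at d=15; branch lengths E→15/2, V→15/2; new cluster EV
  updated: d(EV,F)=27, d(EV,J)=57/2, d(EV,X)=93/2, d(EV,Y)=89/2
step 2: merge (F,Y) at d=23; branch lengths F→23/2, Y→23/2; new cluster FY
  updated: d(EV,FY)=143/4, d(FY,J)=49/2, d(FY,X)=40
step 3: merge (FY,J) at d=49/2; branch lengths FY→3/4, J→49/4; new cluster FJY
  updated: d(EV,FJY)=100/3, d(FJY,X)=130/3
step 4: merge (EV,FJY) at d=100/3; branch lengths EV→55/6, FJY→53/12; new cluster EFJVY
  updated: d(EFJVY,X)=223/5
step 5: merge (EFJVY,X) at d=223/5; branch lengths EFJVY→169/30, X→223/10; new cluster EFJVXY
final tree: (((E:15/2,V:15/2):55/6,((F:23/2,Y:23/2):3/4,J:49/4):53/12):169/30,X:223/10)
total length: 5551/60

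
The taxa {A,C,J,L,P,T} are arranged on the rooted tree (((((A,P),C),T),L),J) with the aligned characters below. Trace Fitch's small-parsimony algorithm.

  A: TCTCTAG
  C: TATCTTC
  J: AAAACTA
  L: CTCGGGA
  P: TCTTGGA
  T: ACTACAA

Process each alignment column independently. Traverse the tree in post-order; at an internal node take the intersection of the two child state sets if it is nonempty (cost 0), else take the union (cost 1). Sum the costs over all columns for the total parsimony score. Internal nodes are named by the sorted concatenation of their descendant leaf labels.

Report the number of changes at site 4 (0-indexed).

site 0, node AP: A={T} ∩ P={T} → {T} (+0)
site 0, node ACP: AP={T} ∩ C={T} → {T} (+0)
site 0, node ACPT: ACP={T} ∪ T={A} → {A,T} (+1)
site 0, node ACLPT: ACPT={A,T} ∪ L={C} → {A,C,T} (+1)
site 0, node ACJLPT: ACLPT={A,C,T} ∩ J={A} → {A} (+0)
site 1, node AP: A={C} ∩ P={C} → {C} (+0)
site 1, node ACP: AP={C} ∪ C={A} → {A,C} (+1)
site 1, node ACPT: ACP={A,C} ∩ T={C} → {C} (+0)
site 1, node ACLPT: ACPT={C} ∪ L={T} → {C,T} (+1)
site 1, node ACJLPT: ACLPT={C,T} ∪ J={A} → {A,C,T} (+1)
site 2, node AP: A={T} ∩ P={T} → {T} (+0)
site 2, node ACP: AP={T} ∩ C={T} → {T} (+0)
site 2, node ACPT: ACP={T} ∩ T={T} → {T} (+0)
site 2, node ACLPT: ACPT={T} ∪ L={C} → {C,T} (+1)
site 2, node ACJLPT: ACLPT={C,T} ∪ J={A} → {A,C,T} (+1)
site 3, node AP: A={C} ∪ P={T} → {C,T} (+1)
site 3, node ACP: AP={C,T} ∩ C={C} → {C} (+0)
site 3, node ACPT: ACP={C} ∪ T={A} → {A,C} (+1)
site 3, node ACLPT: ACPT={A,C} ∪ L={G} → {A,C,G} (+1)
site 3, node ACJLPT: ACLPT={A,C,G} ∩ J={A} → {A} (+0)
site 4, node AP: A={T} ∪ P={G} → {G,T} (+1)
site 4, node ACP: AP={G,T} ∩ C={T} → {T} (+0)
site 4, node ACPT: ACP={T} ∪ T={C} → {C,T} (+1)
site 4, node ACLPT: ACPT={C,T} ∪ L={G} → {C,G,T} (+1)
site 4, node ACJLPT: ACLPT={C,G,T} ∩ J={C} → {C} (+0)
site 5, node AP: A={A} ∪ P={G} → {A,G} (+1)
site 5, node ACP: AP={A,G} ∪ C={T} → {A,G,T} (+1)
site 5, node ACPT: ACP={A,G,T} ∩ T={A} → {A} (+0)
site 5, node ACLPT: ACPT={A} ∪ L={G} → {A,G} (+1)
site 5, node ACJLPT: ACLPT={A,G} ∪ J={T} → {A,G,T} (+1)
site 6, node AP: A={G} ∪ P={A} → {A,G} (+1)
site 6, node ACP: AP={A,G} ∪ C={C} → {A,C,G} (+1)
site 6, node ACPT: ACP={A,C,G} ∩ T={A} → {A} (+0)
site 6, node ACLPT: ACPT={A} ∩ L={A} → {A} (+0)
site 6, node ACJLPT: ACLPT={A} ∩ J={A} → {A} (+0)
per-site changes: [2, 3, 2, 3, 3, 4, 2]; total = 19

3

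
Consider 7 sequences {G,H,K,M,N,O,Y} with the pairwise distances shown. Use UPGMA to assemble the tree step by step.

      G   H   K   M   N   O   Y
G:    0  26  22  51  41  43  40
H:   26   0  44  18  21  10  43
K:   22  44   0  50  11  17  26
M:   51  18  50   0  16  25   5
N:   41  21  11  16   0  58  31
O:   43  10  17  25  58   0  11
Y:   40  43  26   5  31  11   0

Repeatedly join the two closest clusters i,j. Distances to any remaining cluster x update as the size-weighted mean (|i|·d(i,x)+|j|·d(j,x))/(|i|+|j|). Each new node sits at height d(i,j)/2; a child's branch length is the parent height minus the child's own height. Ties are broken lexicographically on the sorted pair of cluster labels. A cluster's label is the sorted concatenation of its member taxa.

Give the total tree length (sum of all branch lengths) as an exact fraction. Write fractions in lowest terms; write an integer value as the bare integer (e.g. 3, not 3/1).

1. join M+Y (d=5) ⇒ MY; edges |M|=5/2, |Y|=5/2
  updated: d(G,MY)=91/2, d(H,MY)=61/2, d(K,MY)=38, d(MY,N)=47/2, d(MY,O)=18
2. join H+O (d=10) ⇒ HO; edges |H|=5, |O|=5
  updated: d(G,HO)=69/2, d(HO,K)=61/2, d(HO,MY)=97/4, d(HO,N)=79/2
3. join K+N (d=11) ⇒ KN; edges |K|=11/2, |N|=11/2
  updated: d(G,KN)=63/2, d(HO,KN)=35, d(KN,MY)=123/4
4. join HO+MY (d=97/4) ⇒ HMOY; edges |HO|=57/8, |MY|=77/8
  updated: d(G,HMOY)=40, d(HMOY,KN)=263/8
5. join G+KN (d=63/2) ⇒ GKN; edges |G|=63/4, |KN|=41/4
  updated: d(GKN,HMOY)=141/4
6. join GKN+HMOY (d=141/4) ⇒ GHKMNOY; edges |GKN|=15/8, |HMOY|=11/2
final tree: ((G:63/4,(K:11/2,N:11/2):41/4):15/8,((H:5,O:5):57/8,(M:5/2,Y:5/2):77/8):11/2)
total length: 609/8

609/8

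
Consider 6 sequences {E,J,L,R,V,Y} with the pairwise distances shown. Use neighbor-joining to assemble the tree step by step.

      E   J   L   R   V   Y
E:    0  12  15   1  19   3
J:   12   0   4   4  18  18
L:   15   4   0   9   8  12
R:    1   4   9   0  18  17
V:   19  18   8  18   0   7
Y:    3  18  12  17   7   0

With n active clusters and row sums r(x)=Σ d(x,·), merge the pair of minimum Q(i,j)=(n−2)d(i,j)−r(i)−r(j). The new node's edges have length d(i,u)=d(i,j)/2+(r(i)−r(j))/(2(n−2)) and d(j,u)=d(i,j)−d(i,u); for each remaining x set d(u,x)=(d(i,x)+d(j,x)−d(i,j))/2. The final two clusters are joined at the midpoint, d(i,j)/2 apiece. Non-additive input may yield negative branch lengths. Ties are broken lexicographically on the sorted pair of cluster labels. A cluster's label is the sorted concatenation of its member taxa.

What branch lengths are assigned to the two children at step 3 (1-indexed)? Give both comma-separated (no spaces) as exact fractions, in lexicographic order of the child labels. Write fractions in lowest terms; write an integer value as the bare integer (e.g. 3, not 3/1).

73/16,47/16

iteration 1: select V,Y (d=7, Q=-99); attach at lengths (41/8, 15/8); label the merged cluster VY
  updated: d(E,VY)=15/2, d(J,VY)=29/2, d(L,VY)=13/2, d(R,VY)=14
iteration 2: select E,R (d=1, Q=-121/2); attach at lengths (7/4, -3/4); label the merged cluster ER
  updated: d(ER,J)=15/2, d(ER,L)=23/2, d(ER,VY)=41/4
iteration 3: select ER,J (d=15/2, Q=-161/4); attach at lengths (73/16, 47/16); label the merged cluster EJR
  updated: d(EJR,L)=4, d(EJR,VY)=69/8
iteration 4: select EJR,L (d=4, Q=-153/8); attach at lengths (49/16, 15/16); label the merged cluster EJLR
  updated: d(EJLR,VY)=89/16
iteration 5: select EJLR,VY (d=89/16); attach at lengths (89/32, 89/32); label the merged cluster EJLRVY
final tree: ((((E:7/4,R:-3/4):73/16,J:47/16):49/16,L:15/16):89/32,(V:41/8,Y:15/8):89/32)
total length: 401/16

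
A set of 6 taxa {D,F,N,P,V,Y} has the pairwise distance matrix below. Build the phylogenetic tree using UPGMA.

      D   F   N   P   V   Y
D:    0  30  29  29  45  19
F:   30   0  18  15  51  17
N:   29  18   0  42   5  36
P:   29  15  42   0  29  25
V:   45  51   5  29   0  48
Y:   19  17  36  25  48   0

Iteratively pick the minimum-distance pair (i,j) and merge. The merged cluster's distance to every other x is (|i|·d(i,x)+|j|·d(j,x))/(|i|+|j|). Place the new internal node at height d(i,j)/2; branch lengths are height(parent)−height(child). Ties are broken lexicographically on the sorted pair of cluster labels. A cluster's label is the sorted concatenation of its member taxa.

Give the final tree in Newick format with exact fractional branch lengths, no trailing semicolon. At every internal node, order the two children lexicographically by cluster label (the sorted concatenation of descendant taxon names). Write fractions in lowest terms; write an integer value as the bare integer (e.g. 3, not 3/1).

1. join N+V (d=5) ⇒ NV; edges |N|=5/2, |V|=5/2
  updated: d(D,NV)=37, d(F,NV)=69/2, d(NV,P)=71/2, d(NV,Y)=42
2. join F+P (d=15) ⇒ FP; edges |F|=15/2, |P|=15/2
  updated: d(D,FP)=59/2, d(FP,NV)=35, d(FP,Y)=21
3. join D+Y (d=19) ⇒ DY; edges |D|=19/2, |Y|=19/2
  updated: d(DY,FP)=101/4, d(DY,NV)=79/2
4. join DY+FP (d=101/4) ⇒ DFPY; edges |DY|=25/8, |FP|=41/8
  updated: d(DFPY,NV)=149/4
5. join DFPY+NV (d=149/4) ⇒ DFNPVY; edges |DFPY|=6, |NV|=129/8
final tree: (((D:19/2,Y:19/2):25/8,(F:15/2,P:15/2):41/8):6,(N:5/2,V:5/2):129/8)
total length: 555/8

(((D:19/2,Y:19/2):25/8,(F:15/2,P:15/2):41/8):6,(N:5/2,V:5/2):129/8)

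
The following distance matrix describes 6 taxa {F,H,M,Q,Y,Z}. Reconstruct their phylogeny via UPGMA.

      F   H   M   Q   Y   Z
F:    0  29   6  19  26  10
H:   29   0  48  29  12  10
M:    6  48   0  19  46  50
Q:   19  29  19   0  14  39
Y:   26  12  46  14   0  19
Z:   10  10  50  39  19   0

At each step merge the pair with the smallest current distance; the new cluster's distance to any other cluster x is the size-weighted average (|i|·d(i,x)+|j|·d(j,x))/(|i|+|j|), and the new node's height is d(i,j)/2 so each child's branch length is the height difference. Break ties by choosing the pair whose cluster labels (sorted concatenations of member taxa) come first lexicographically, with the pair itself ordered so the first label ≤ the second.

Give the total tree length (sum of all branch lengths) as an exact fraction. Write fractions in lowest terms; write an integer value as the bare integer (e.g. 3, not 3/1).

1. join F+M (d=6) ⇒ FM; edges |F|=3, |M|=3
  updated: d(FM,H)=77/2, d(FM,Q)=19, d(FM,Y)=36, d(FM,Z)=30
2. join H+Z (d=10) ⇒ HZ; edges |H|=5, |Z|=5
  updated: d(FM,HZ)=137/4, d(HZ,Q)=34, d(HZ,Y)=31/2
3. join Q+Y (d=14) ⇒ QY; edges |Q|=7, |Y|=7
  updated: d(FM,QY)=55/2, d(HZ,QY)=99/4
4. join HZ+QY (d=99/4) ⇒ HQYZ; edges |HZ|=59/8, |QY|=43/8
  updated: d(FM,HQYZ)=247/8
5. join FM+HQYZ (d=247/8) ⇒ FHMQYZ; edges |FM|=199/16, |HQYZ|=49/16
final tree: ((F:3,M:3):199/16,((H:5,Z:5):59/8,(Q:7,Y:7):43/8):49/16)
total length: 233/4

233/4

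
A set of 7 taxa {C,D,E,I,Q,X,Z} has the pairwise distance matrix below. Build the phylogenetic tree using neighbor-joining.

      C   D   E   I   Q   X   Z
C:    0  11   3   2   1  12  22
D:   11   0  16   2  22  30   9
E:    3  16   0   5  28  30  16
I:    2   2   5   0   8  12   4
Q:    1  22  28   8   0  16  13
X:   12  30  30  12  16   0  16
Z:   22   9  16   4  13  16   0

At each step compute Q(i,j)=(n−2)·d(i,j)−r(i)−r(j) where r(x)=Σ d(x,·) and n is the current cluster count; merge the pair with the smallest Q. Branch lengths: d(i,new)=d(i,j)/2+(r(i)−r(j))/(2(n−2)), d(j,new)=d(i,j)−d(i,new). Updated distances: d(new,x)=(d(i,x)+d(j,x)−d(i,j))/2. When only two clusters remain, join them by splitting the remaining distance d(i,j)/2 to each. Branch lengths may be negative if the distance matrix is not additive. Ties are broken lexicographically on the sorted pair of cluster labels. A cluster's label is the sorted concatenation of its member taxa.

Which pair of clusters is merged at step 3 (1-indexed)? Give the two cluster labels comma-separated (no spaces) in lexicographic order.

QX,Z

iteration 1: select C,E (d=3, Q=-134); attach at lengths (-16/5, 31/5); label the merged cluster CE
  updated: d(CE,D)=12, d(CE,I)=2, d(CE,Q)=13, d(CE,X)=39/2, d(CE,Z)=35/2
iteration 2: select Q,X (d=16, Q=-203/2); attach at lengths (85/16, 171/16); label the merged cluster QX
  updated: d(CE,QX)=33/4, d(D,QX)=18, d(I,QX)=2, d(QX,Z)=13/2
iteration 3: select QX,Z (d=13/2, Q=-209/4); attach at lengths (23/8, 29/8); label the merged cluster QXZ
  updated: d(CE,QXZ)=77/8, d(D,QXZ)=41/4, d(I,QXZ)=-1/4
iteration 4: select CE,QXZ (d=77/8, Q=-24); attach at lengths (93/16, 61/16); label the merged cluster CEQXZ
  updated: d(CEQXZ,D)=101/16, d(CEQXZ,I)=-63/16
iteration 5: select CEQXZ,D (d=101/16, Q=-35/8); attach at lengths (3/16, 49/8); label the merged cluster CDEQXZ
  updated: d(CDEQXZ,I)=-33/8
iteration 6: select CDEQXZ,I (d=-33/8); attach at lengths (-33/16, -33/16); label the merged cluster CDEIQXZ
final tree: ((((C:-16/5,E:31/5):93/16,((Q:85/16,X:171/16):23/8,Z:29/8):61/16):3/16,D:49/8):-33/16,I:-33/16)
total length: 597/16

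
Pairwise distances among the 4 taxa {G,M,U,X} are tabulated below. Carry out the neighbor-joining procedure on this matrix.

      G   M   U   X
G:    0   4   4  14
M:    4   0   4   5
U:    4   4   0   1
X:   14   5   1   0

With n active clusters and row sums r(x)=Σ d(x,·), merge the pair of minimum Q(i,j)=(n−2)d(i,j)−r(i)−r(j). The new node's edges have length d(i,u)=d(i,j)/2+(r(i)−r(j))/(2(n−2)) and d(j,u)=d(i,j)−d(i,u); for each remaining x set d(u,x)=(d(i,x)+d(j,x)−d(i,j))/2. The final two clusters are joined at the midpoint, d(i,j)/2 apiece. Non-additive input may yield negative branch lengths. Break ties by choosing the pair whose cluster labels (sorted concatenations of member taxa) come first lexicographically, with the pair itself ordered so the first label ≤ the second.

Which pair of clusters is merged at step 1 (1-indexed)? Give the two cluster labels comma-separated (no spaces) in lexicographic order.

iteration 1: select G,M (d=4, Q=-27); attach at lengths (17/4, -1/4); label the merged cluster GM
  updated: d(GM,U)=2, d(GM,X)=15/2
iteration 2: select GM,U (d=2, Q=-21/2); attach at lengths (17/4, -9/4); label the merged cluster GMU
  updated: d(GMU,X)=13/4
iteration 3: select GMU,X (d=13/4); attach at lengths (13/8, 13/8); label the merged cluster GMUX
final tree: (((G:17/4,M:-1/4):17/4,U:-9/4):13/8,X:13/8)
total length: 37/4

G,M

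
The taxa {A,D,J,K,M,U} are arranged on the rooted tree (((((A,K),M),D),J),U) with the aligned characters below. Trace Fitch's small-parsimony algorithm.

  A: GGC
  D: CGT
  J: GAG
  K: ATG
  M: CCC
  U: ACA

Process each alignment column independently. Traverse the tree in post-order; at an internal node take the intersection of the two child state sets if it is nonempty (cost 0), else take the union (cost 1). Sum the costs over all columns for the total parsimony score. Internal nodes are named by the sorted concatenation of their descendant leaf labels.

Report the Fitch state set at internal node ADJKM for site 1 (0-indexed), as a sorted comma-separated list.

AK@0: {G} ∪ {A} = {A,G} (union, +1)
AKM@0: {A,G} ∪ {C} = {A,C,G} (union, +1)
ADKM@0: {A,C,G} ∩ {C} = {C} (intersection, +0)
ADJKM@0: {C} ∪ {G} = {C,G} (union, +1)
ADJKMU@0: {C,G} ∪ {A} = {A,C,G} (union, +1)
AK@1: {G} ∪ {T} = {G,T} (union, +1)
AKM@1: {G,T} ∪ {C} = {C,G,T} (union, +1)
ADKM@1: {C,G,T} ∩ {G} = {G} (intersection, +0)
ADJKM@1: {G} ∪ {A} = {A,G} (union, +1)
ADJKMU@1: {A,G} ∪ {C} = {A,C,G} (union, +1)
AK@2: {C} ∪ {G} = {C,G} (union, +1)
AKM@2: {C,G} ∩ {C} = {C} (intersection, +0)
ADKM@2: {C} ∪ {T} = {C,T} (union, +1)
ADJKM@2: {C,T} ∪ {G} = {C,G,T} (union, +1)
ADJKMU@2: {C,G,T} ∪ {A} = {A,C,G,T} (union, +1)
per-site changes: [4, 4, 4]; total = 12

A,G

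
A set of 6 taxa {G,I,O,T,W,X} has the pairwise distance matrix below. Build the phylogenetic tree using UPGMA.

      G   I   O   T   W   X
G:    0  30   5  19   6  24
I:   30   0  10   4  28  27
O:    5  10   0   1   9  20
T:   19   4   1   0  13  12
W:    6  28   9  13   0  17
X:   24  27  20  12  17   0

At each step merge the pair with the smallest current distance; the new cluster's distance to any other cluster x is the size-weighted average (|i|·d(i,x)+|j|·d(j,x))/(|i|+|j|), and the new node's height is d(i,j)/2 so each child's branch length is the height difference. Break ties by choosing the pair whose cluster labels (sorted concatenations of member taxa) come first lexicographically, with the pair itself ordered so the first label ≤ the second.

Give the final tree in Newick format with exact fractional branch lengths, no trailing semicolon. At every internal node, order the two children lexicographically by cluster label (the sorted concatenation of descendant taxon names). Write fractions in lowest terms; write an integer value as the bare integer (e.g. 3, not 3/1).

(((G:3,W:3):17/3,(I:7/2,(O:1/2,T:1/2):3):31/6):4/3,X:10)

iteration 1: select O,T (d=1); attach at lengths (1/2, 1/2); label the merged cluster OT
  updated: d(G,OT)=12, d(I,OT)=7, d(OT,W)=11, d(OT,X)=16
iteration 2: select G,W (d=6); attach at lengths (3, 3); label the merged cluster GW
  updated: d(GW,I)=29, d(GW,OT)=23/2, d(GW,X)=41/2
iteration 3: select I,OT (d=7); attach at lengths (7/2, 3); label the merged cluster IOT
  updated: d(GW,IOT)=52/3, d(IOT,X)=59/3
iteration 4: select GW,IOT (d=52/3); attach at lengths (17/3, 31/6); label the merged cluster GIOTW
  updated: d(GIOTW,X)=20
iteration 5: select GIOTW,X (d=20); attach at lengths (4/3, 10); label the merged cluster GIOTWX
final tree: (((G:3,W:3):17/3,(I:7/2,(O:1/2,T:1/2):3):31/6):4/3,X:10)
total length: 107/3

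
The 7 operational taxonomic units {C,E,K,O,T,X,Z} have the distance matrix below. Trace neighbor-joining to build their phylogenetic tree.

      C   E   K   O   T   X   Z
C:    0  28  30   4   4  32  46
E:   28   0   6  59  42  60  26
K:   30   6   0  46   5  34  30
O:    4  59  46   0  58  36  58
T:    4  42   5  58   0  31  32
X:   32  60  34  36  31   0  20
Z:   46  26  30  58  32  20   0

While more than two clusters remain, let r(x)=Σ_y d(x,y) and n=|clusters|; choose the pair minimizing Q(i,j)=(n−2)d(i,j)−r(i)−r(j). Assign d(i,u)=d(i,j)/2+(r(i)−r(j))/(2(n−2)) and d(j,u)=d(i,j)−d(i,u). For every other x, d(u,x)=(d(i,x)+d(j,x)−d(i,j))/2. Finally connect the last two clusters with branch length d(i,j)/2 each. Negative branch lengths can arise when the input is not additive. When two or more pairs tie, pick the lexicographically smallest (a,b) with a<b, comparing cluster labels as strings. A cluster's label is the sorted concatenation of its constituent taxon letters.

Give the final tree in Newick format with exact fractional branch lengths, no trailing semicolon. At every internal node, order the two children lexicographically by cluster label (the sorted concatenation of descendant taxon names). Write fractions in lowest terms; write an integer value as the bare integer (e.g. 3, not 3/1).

((((C:-97/10,O:137/10):323/16,(X:10,Z:10):173/16):31/16,(E:177/16,K:-81/16):203/16):125/32,T:125/32)

iteration 1: select C,O (d=4, Q=-385); attach at lengths (-97/10, 137/10); label the merged cluster CO
  updated: d(CO,E)=83/2, d(CO,K)=36, d(CO,T)=29, d(CO,X)=32, d(CO,Z)=50
iteration 2: select E,K (d=6, Q=-525/2); attach at lengths (177/16, -81/16); label the merged cluster EK
  updated: d(CO,EK)=143/4, d(EK,T)=41/2, d(EK,X)=44, d(EK,Z)=25
iteration 3: select X,Z (d=20, Q=-194); attach at lengths (10, 10); label the merged cluster XZ
  updated: d(CO,XZ)=31, d(EK,XZ)=49/2, d(T,XZ)=43/2
iteration 4: select CO,XZ (d=31, Q=-443/4); attach at lengths (323/16, 173/16); label the merged cluster COXZ
  updated: d(COXZ,EK)=117/8, d(COXZ,T)=39/4
iteration 5: select COXZ,EK (d=117/8, Q=-359/8); attach at lengths (31/16, 203/16); label the merged cluster CEKOXZ
  updated: d(CEKOXZ,T)=125/16
iteration 6: select CEKOXZ,T (d=125/16); attach at lengths (125/32, 125/32); label the merged cluster CEKOTXZ
final tree: ((((C:-97/10,O:137/10):323/16,(X:10,Z:10):173/16):31/16,(E:177/16,K:-81/16):203/16):125/32,T:125/32)
total length: 1335/16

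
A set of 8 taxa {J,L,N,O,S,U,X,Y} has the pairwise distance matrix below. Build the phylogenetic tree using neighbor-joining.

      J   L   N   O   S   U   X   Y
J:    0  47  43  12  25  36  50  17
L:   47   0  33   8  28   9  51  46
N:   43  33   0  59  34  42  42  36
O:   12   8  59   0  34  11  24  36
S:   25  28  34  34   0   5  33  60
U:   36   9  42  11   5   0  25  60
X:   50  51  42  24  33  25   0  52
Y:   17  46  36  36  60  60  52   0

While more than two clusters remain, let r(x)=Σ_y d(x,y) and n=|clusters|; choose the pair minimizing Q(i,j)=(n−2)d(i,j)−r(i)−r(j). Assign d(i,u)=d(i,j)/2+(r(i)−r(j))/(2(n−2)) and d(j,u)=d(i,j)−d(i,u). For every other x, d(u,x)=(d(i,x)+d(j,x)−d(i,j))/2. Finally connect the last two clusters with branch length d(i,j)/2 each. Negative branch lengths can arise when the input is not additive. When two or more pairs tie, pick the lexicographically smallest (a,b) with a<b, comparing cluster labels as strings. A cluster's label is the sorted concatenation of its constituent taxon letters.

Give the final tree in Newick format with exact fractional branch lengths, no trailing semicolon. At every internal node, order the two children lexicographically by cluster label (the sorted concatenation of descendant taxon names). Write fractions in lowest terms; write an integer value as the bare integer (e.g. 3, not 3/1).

(((((J:25/12,Y:179/12):229/20,N:391/20):119/16,X:309/16):59/16,(L:197/32,O:59/32):65/8):47/16,(S:149/24,U:-29/24):47/16)

iteration 1: select J,Y (d=17, Q=-435); attach at lengths (25/12, 179/12); label the merged cluster JY
  updated: d(JY,L)=38, d(JY,N)=31, d(JY,O)=31/2, d(JY,S)=34, d(JY,U)=79/2, d(JY,X)=85/2
iteration 2: select JY,N (d=31, Q=-573/2); attach at lengths (229/20, 391/20); label the merged cluster JNY
  updated: d(JNY,L)=20, d(JNY,O)=87/4, d(JNY,S)=37/2, d(JNY,U)=101/4, d(JNY,X)=107/4
iteration 3: select L,O (d=8, Q=-731/4); attach at lengths (197/32, 59/32); label the merged cluster LO
  updated: d(JNY,LO)=135/8, d(LO,S)=27, d(LO,U)=6, d(LO,X)=67/2
iteration 4: select S,U (d=5, Q=-519/4); attach at lengths (149/24, -29/24); label the merged cluster SU
  updated: d(JNY,SU)=155/8, d(LO,SU)=14, d(SU,X)=53/2
iteration 5: select JNY,X (d=107/4, Q=-385/4); attach at lengths (119/16, 309/16); label the merged cluster JNXY
  updated: d(JNXY,LO)=189/16, d(JNXY,SU)=153/16
iteration 6: select JNXY,LO (d=189/16, Q=-283/8); attach at lengths (59/16, 65/8); label the merged cluster JLNOXY
  updated: d(JLNOXY,SU)=47/8
iteration 7: select JLNOXY,SU (d=47/8); attach at lengths (47/16, 47/16); label the merged cluster JLNOSUXY
final tree: (((((J:25/12,Y:179/12):229/20,N:391/20):119/16,X:309/16):59/16,(L:197/32,O:59/32):65/8):47/16,(S:149/24,U:-29/24):47/16)
total length: 1687/16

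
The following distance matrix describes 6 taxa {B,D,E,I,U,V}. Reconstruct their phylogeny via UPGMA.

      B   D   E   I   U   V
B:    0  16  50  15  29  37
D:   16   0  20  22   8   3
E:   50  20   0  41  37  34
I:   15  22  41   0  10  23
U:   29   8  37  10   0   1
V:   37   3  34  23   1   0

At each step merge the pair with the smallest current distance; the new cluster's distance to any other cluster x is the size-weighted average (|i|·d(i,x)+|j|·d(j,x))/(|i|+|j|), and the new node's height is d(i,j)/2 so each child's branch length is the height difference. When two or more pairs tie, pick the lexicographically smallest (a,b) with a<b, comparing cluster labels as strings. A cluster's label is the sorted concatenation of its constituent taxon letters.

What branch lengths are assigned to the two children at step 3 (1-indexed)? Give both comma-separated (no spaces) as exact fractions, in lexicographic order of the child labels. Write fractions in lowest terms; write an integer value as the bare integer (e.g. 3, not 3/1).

15/2,15/2

step 1: merge (U,V) at d=1; branch lengths U→1/2, V→1/2; new cluster UV
  updated: d(B,UV)=33, d(D,UV)=11/2, d(E,UV)=71/2, d(I,UV)=33/2
step 2: merge (D,UV) at d=11/2; branch lengths D→11/4, UV→9/4; new cluster DUV
  updated: d(B,DUV)=82/3, d(DUV,E)=91/3, d(DUV,I)=55/3
step 3: merge (B,I) at d=15; branch lengths B→15/2, I→15/2; new cluster BI
  updated: d(BI,DUV)=137/6, d(BI,E)=91/2
step 4: merge (BI,DUV) at d=137/6; branch lengths BI→47/12, DUV→26/3; new cluster BDIUV
  updated: d(BDIUV,E)=182/5
step 5: merge (BDIUV,E) at d=182/5; branch lengths BDIUV→407/60, E→91/5; new cluster BDEIUV
final tree: (((B:15/2,I:15/2):47/12,(D:11/4,(U:1/2,V:1/2):9/4):26/3):407/60,E:91/5)
total length: 1757/30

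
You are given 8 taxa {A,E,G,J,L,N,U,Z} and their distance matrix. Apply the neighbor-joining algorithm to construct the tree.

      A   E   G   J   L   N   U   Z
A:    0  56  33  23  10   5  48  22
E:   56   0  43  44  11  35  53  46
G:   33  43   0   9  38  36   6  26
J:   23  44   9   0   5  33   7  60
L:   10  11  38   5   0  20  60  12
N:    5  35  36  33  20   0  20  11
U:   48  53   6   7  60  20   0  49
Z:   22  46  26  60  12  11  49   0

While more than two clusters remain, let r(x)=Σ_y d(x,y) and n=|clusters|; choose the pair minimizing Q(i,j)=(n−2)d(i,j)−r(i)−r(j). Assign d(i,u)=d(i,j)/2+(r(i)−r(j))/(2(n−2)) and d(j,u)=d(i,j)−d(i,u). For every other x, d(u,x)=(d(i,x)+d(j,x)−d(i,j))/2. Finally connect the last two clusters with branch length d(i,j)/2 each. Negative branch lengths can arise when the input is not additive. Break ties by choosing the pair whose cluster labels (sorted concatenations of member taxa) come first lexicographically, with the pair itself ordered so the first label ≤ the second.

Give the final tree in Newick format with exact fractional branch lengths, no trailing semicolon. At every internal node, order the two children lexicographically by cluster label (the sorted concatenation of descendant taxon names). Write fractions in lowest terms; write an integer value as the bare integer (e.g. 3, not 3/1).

(((A:191/32,((E:79/4,L:-35/4):55/6,((G:-4/3,U:22/3):24/5,J:1/5):107/6):261/32):65/32,N:-39/32):391/64,Z:391/64)

1. join G+U (d=6, Q=-398) ⇒ GU; edges |G|=-4/3, |U|=22/3
  updated: d(A,GU)=75/2, d(E,GU)=45, d(GU,J)=5, d(GU,L)=46, d(GU,N)=25, d(GU,Z)=69/2
2. join GU+J (d=5, Q=-338) ⇒ GJU; edges |GU|=24/5, |J|=1/5
  updated: d(A,GJU)=111/4, d(E,GJU)=42, d(GJU,L)=23, d(GJU,N)=53/2, d(GJU,Z)=179/4
3. join E+L (d=11, Q=-222) ⇒ EL; edges |E|=79/4, |L|=-35/4
  updated: d(A,EL)=55/2, d(EL,GJU)=27, d(EL,N)=22, d(EL,Z)=47/2
4. join EL+GJU (d=27, Q=-145) ⇒ EGJLU; edges |EL|=55/6, |GJU|=107/6
  updated: d(A,EGJLU)=113/8, d(EGJLU,N)=43/4, d(EGJLU,Z)=165/8
5. join A+EGJLU (d=113/8, Q=-467/8) ⇒ AEGJLU; edges |A|=191/32, |EGJLU|=261/32
  updated: d(AEGJLU,N)=13/16, d(AEGJLU,Z)=57/4
6. join AEGJLU+N (d=13/16, Q=-417/16) ⇒ AEGJLNU; edges |AEGJLU|=65/32, |N|=-39/32
  updated: d(AEGJLNU,Z)=391/32
7. join AEGJLNU+Z (d=391/32) ⇒ AEGJLNUZ; edges |AEGJLNU|=391/64, |Z|=391/64
final tree: (((A:191/32,((E:79/4,L:-35/4):55/6,((G:-4/3,U:22/3):24/5,J:1/5):107/6):261/32):65/32,N:-39/32):391/64,Z:391/64)
total length: 2437/32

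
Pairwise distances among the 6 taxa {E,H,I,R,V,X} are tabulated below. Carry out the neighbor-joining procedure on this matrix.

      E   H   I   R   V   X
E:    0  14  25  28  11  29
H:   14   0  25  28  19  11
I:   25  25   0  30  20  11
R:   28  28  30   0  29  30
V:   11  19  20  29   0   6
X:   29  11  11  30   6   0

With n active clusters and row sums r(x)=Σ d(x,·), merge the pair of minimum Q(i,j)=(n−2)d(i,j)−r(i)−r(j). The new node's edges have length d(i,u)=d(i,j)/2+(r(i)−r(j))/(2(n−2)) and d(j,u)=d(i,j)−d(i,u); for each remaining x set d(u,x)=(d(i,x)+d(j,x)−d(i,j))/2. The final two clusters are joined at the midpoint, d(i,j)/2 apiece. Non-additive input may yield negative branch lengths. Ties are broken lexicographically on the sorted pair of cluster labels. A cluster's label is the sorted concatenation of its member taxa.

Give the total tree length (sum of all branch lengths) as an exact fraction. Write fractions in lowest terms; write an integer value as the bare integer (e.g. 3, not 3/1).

step 1: merge (I,X) at d=11, Q=-154; branch lengths I→17/2, X→5/2; new cluster IX
  updated: d(E,IX)=43/2, d(H,IX)=25/2, d(IX,R)=49/2, d(IX,V)=15/2
step 2: merge (IX,V) at d=15/2, Q=-110; branch lengths IX→11/3, V→23/6; new cluster IVX
  updated: d(E,IVX)=25/2, d(H,IVX)=12, d(IVX,R)=23
step 3: merge (E,H) at d=14, Q=-161/2; branch lengths E→57/8, H→55/8; new cluster EH
  updated: d(EH,IVX)=21/4, d(EH,R)=21
step 4: merge (EH,IVX) at d=21/4, Q=-197/4; branch lengths EH→13/8, IVX→29/8; new cluster EHIVX
  updated: d(EHIVX,R)=155/8
step 5: merge (EHIVX,R) at d=155/8; branch lengths EHIVX→155/16, R→155/16; new cluster EHIRVX
final tree: (((E:57/8,H:55/8):13/8,((I:17/2,X:5/2):11/3,V:23/6):29/8):155/16,R:155/16)
total length: 457/8

457/8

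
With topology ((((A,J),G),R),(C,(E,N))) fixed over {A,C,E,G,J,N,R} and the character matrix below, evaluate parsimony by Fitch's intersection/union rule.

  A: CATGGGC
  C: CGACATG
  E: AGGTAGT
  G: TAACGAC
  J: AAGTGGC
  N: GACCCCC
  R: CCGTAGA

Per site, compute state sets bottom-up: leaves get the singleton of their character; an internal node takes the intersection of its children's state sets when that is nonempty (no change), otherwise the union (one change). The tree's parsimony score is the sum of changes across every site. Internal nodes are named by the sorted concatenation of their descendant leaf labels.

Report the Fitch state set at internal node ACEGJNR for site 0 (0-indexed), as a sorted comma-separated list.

C

[col 0] AJ: children A:{C}, J:{A} ∪→ {A,C}; cost 1
[col 0] AGJ: children AJ:{A,C}, G:{T} ∪→ {A,C,T}; cost 1
[col 0] AGJR: children AGJ:{A,C,T}, R:{C} ∩→ {C}; cost 0
[col 0] EN: children E:{A}, N:{G} ∪→ {A,G}; cost 1
[col 0] CEN: children C:{C}, EN:{A,G} ∪→ {A,C,G}; cost 1
[col 0] ACEGJNR: children AGJR:{C}, CEN:{A,C,G} ∩→ {C}; cost 0
[col 1] AJ: children A:{A}, J:{A} ∩→ {A}; cost 0
[col 1] AGJ: children AJ:{A}, G:{A} ∩→ {A}; cost 0
[col 1] AGJR: children AGJ:{A}, R:{C} ∪→ {A,C}; cost 1
[col 1] EN: children E:{G}, N:{A} ∪→ {A,G}; cost 1
[col 1] CEN: children C:{G}, EN:{A,G} ∩→ {G}; cost 0
[col 1] ACEGJNR: children AGJR:{A,C}, CEN:{G} ∪→ {A,C,G}; cost 1
[col 2] AJ: children A:{T}, J:{G} ∪→ {G,T}; cost 1
[col 2] AGJ: children AJ:{G,T}, G:{A} ∪→ {A,G,T}; cost 1
[col 2] AGJR: children AGJ:{A,G,T}, R:{G} ∩→ {G}; cost 0
[col 2] EN: children E:{G}, N:{C} ∪→ {C,G}; cost 1
[col 2] CEN: children C:{A}, EN:{C,G} ∪→ {A,C,G}; cost 1
[col 2] ACEGJNR: children AGJR:{G}, CEN:{A,C,G} ∩→ {G}; cost 0
[col 3] AJ: children A:{G}, J:{T} ∪→ {G,T}; cost 1
[col 3] AGJ: children AJ:{G,T}, G:{C} ∪→ {C,G,T}; cost 1
[col 3] AGJR: children AGJ:{C,G,T}, R:{T} ∩→ {T}; cost 0
[col 3] EN: children E:{T}, N:{C} ∪→ {C,T}; cost 1
[col 3] CEN: children C:{C}, EN:{C,T} ∩→ {C}; cost 0
[col 3] ACEGJNR: children AGJR:{T}, CEN:{C} ∪→ {C,T}; cost 1
[col 4] AJ: children A:{G}, J:{G} ∩→ {G}; cost 0
[col 4] AGJ: children AJ:{G}, G:{G} ∩→ {G}; cost 0
[col 4] AGJR: children AGJ:{G}, R:{A} ∪→ {A,G}; cost 1
[col 4] EN: children E:{A}, N:{C} ∪→ {A,C}; cost 1
[col 4] CEN: children C:{A}, EN:{A,C} ∩→ {A}; cost 0
[col 4] ACEGJNR: children AGJR:{A,G}, CEN:{A} ∩→ {A}; cost 0
[col 5] AJ: children A:{G}, J:{G} ∩→ {G}; cost 0
[col 5] AGJ: children AJ:{G}, G:{A} ∪→ {A,G}; cost 1
[col 5] AGJR: children AGJ:{A,G}, R:{G} ∩→ {G}; cost 0
[col 5] EN: children E:{G}, N:{C} ∪→ {C,G}; cost 1
[col 5] CEN: children C:{T}, EN:{C,G} ∪→ {C,G,T}; cost 1
[col 5] ACEGJNR: children AGJR:{G}, CEN:{C,G,T} ∩→ {G}; cost 0
[col 6] AJ: children A:{C}, J:{C} ∩→ {C}; cost 0
[col 6] AGJ: children AJ:{C}, G:{C} ∩→ {C}; cost 0
[col 6] AGJR: children AGJ:{C}, R:{A} ∪→ {A,C}; cost 1
[col 6] EN: children E:{T}, N:{C} ∪→ {C,T}; cost 1
[col 6] CEN: children C:{G}, EN:{C,T} ∪→ {C,G,T}; cost 1
[col 6] ACEGJNR: children AGJR:{A,C}, CEN:{C,G,T} ∩→ {C}; cost 0
per-site changes: [4, 3, 4, 4, 2, 3, 3]; total = 23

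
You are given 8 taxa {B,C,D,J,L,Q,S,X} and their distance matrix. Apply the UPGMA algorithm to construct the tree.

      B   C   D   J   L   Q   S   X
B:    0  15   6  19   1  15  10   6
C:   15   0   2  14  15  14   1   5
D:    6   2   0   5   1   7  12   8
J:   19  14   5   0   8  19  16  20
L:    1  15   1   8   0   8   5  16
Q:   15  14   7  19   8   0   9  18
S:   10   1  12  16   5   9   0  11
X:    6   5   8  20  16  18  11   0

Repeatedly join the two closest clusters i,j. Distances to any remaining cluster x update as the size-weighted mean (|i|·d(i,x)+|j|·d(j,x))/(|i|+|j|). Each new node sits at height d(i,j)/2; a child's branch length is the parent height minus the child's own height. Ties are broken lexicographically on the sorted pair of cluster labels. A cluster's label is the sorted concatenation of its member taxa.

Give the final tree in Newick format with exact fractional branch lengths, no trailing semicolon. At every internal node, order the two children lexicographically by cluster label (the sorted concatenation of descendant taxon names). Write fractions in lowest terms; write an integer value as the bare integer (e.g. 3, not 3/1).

(((((B:1/2,L:1/2):5/4,D:7/4):115/36,((C:1/2,S:1/2):7/2,X:4):17/18):35/36,Q:71/12):109/84,J:101/14)

step 1: merge (B,L) at d=1; branch lengths B→1/2, L→1/2; new cluster BL
  updated: d(BL,C)=15, d(BL,D)=7/2, d(BL,J)=27/2, d(BL,Q)=23/2, d(BL,S)=15/2, d(BL,X)=11
step 2: merge (C,S) at d=1; branch lengths C→1/2, S→1/2; new cluster CS
  updated: d(BL,CS)=45/4, d(CS,D)=7, d(CS,J)=15, d(CS,Q)=23/2, d(CS,X)=8
step 3: merge (BL,D) at d=7/2; branch lengths BL→5/4, D→7/4; new cluster BDL
  updated: d(BDL,CS)=59/6, d(BDL,J)=32/3, d(BDL,Q)=10, d(BDL,X)=10
step 4: merge (CS,X) at d=8; branch lengths CS→7/2, X→4; new cluster CSX
  updated: d(BDL,CSX)=89/9, d(CSX,J)=50/3, d(CSX,Q)=41/3
step 5: merge (BDL,CSX) at d=89/9; branch lengths BDL→115/36, CSX→17/18; new cluster BCDLSX
  updated: d(BCDLSX,J)=41/3, d(BCDLSX,Q)=71/6
step 6: merge (BCDLSX,Q) at d=71/6; branch lengths BCDLSX→35/36, Q→71/12; new cluster BCDLQSX
  updated: d(BCDLQSX,J)=101/7
step 7: merge (BCDLQSX,J) at d=101/7; branch lengths BCDLQSX→109/84, J→101/14; new cluster BCDJLQSX
final tree: (((((B:1/2,L:1/2):5/4,D:7/4):115/36,((C:1/2,S:1/2):7/2,X:4):17/18):35/36,Q:71/12):109/84,J:101/14)
total length: 4037/126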